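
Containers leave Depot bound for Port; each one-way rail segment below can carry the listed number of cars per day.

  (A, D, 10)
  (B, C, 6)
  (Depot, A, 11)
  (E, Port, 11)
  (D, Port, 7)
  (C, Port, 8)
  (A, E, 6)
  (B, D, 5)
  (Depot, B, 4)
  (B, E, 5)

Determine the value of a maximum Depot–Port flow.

Augment Depot→A→D→Port: bottleneck 7, flow now 7.
Augment Depot→A→E→Port: bottleneck 4, flow now 11.
Augment Depot→B→C→Port: bottleneck 4, flow now 15.
No augmenting path remains; maximum flow = 15.
In the residual graph, reachable from Depot: {Depot}.
Min-cut edges: Depot→A (11), Depot→B (4); capacity 11 + 4 = 15.
This cut is saturated, so no flow can exceed 15.

15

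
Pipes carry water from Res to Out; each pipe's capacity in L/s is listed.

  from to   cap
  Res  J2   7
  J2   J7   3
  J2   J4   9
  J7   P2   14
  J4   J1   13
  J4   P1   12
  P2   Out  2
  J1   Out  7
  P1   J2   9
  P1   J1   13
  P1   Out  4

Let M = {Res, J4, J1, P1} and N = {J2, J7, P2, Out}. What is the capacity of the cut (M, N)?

27

Edges leaving {Res, J4, J1, P1}: Res→J2 (7), J1→Out (7), P1→J2 (9), P1→Out (4).
Cut capacity = 7 + 7 + 9 + 4 = 27.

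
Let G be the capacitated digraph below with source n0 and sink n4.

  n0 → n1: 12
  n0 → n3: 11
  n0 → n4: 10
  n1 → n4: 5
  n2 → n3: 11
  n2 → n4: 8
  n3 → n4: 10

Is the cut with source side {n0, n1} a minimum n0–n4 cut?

Given cut capacity: 11 + 10 + 5 = 26.
Augment n0→n4: bottleneck 10, flow now 10.
Augment n0→n1→n4: bottleneck 5, flow now 15.
Augment n0→n3→n4: bottleneck 10, flow now 25.
No augmenting path remains; maximum flow = 25.
In the residual graph, reachable from n0: {n0, n1, n3}.
Min-cut edges: n0→n4 (10), n1→n4 (5), n3→n4 (10); capacity 10 + 5 + 10 = 25.
Cut capacity 26 exceeds the max flow 25, so it is not minimum.

No — its capacity is 26, but the minimum cut has capacity 25.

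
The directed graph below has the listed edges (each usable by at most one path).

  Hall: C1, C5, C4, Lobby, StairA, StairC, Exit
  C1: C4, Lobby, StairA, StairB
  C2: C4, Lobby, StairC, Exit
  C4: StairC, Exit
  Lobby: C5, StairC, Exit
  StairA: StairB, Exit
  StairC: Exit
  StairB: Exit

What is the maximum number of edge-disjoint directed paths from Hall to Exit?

Assign every edge capacity 1; by Menger, the answer equals the max flow.
Path Hall→Exit (+1); total 1.
Path Hall→C4→Exit (+1); total 2.
Path Hall→Lobby→Exit (+1); total 3.
Path Hall→StairA→Exit (+1); total 4.
Path Hall→StairC→Exit (+1); total 5.
Path Hall→C1→StairB→Exit (+1); total 6.
No residual Hall→Exit path; max flow = 6.
Certifying cut of size 6: {Hall→C1, Hall→C4, Hall→Exit, Hall→Lobby, Hall→StairA, Hall→StairC}.

6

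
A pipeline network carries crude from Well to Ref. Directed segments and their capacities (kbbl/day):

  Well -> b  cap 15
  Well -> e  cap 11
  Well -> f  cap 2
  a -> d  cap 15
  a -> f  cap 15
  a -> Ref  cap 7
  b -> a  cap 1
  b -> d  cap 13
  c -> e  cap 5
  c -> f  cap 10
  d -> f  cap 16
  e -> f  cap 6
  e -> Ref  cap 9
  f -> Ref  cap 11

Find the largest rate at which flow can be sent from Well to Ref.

21

Augment Well→e→Ref: bottleneck 9, flow now 9.
Augment Well→f→Ref: bottleneck 2, flow now 11.
Augment Well→b→a→Ref: bottleneck 1, flow now 12.
Augment Well→e→f→Ref: bottleneck 2, flow now 14.
Augment Well→b→d→f→Ref: bottleneck 7, flow now 21.
No augmenting path remains; maximum flow = 21.
In the residual graph, reachable from Well: {Well, b, d, e, f}.
Min-cut edges: b→a (1), e→Ref (9), f→Ref (11); capacity 1 + 9 + 11 = 21.
This cut is saturated, so no flow can exceed 21.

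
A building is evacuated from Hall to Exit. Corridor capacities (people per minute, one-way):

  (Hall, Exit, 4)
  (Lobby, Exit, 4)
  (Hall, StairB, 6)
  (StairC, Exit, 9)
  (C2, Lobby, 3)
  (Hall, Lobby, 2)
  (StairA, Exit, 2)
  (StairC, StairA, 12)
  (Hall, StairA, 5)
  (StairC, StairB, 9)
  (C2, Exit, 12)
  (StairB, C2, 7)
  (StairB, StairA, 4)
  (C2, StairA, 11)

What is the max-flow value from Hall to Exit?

14

Augment Hall→Exit: bottleneck 4, flow now 4.
Augment Hall→StairA→Exit: bottleneck 2, flow now 6.
Augment Hall→Lobby→Exit: bottleneck 2, flow now 8.
Augment Hall→StairB→C2→Exit: bottleneck 6, flow now 14.
No augmenting path remains; maximum flow = 14.
In the residual graph, reachable from Hall: {Hall, StairA}.
Min-cut edges: Hall→StairB (6), Hall→Lobby (2), Hall→Exit (4), StairA→Exit (2); capacity 6 + 2 + 4 + 2 = 14.
This cut is saturated, so no flow can exceed 14.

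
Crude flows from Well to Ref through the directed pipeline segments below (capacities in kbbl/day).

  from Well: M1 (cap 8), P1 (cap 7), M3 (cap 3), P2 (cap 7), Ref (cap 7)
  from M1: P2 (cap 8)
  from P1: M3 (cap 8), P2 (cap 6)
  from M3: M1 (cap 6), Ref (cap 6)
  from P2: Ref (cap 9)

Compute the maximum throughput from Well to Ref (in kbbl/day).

22

Augment Well→Ref: bottleneck 7, flow now 7.
Augment Well→M3→Ref: bottleneck 3, flow now 10.
Augment Well→P2→Ref: bottleneck 7, flow now 17.
Augment Well→M1→P2→Ref: bottleneck 2, flow now 19.
Augment Well→P1→M3→Ref: bottleneck 3, flow now 22.
No augmenting path remains; maximum flow = 22.
In the residual graph, reachable from Well: {Well, M1, P1, M3, P2}.
Min-cut edges: Well→Ref (7), M3→Ref (6), P2→Ref (9); capacity 7 + 6 + 9 = 22.
This cut is saturated, so no flow can exceed 22.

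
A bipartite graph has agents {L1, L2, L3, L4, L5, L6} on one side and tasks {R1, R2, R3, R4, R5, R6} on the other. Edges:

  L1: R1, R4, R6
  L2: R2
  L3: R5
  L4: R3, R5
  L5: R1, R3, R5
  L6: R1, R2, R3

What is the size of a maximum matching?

Unit-capacity flow: source→left, listed edges, right→sink; max matching = max flow.
Augmenting path L1→R1 (+1); matched 1.
Augmenting path L2→R2 (+1); matched 2.
Augmenting path L3→R5 (+1); matched 3.
Augmenting path L4→R3 (+1); matched 4.
Augmenting path L5→R1→L1→R4 (+1); matched 5.
No augmenting path remains; maximum matching = 5.
König certificate: {L1, R1, R2, R3, R5} is a vertex cover of size 5 (every listed pair touches it), so no matching can be larger.

5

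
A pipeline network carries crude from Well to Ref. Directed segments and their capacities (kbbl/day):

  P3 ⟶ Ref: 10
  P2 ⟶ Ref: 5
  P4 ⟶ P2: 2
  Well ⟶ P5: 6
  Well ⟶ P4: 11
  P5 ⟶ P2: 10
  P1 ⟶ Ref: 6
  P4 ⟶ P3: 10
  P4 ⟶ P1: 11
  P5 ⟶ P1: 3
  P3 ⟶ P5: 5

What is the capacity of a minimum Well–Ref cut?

17

Augment Well→P4→P1→Ref: bottleneck 6, flow now 6.
Augment Well→P4→P2→Ref: bottleneck 2, flow now 8.
Augment Well→P4→P3→Ref: bottleneck 3, flow now 11.
Augment Well→P5→P2→Ref: bottleneck 3, flow now 14.
Augment Well→P5→P1→P4→P3→Ref: bottleneck 3, flow now 17. (uses reverse residual edge)
No augmenting path remains; maximum flow = 17.
By max-flow min-cut, the minimum cut capacity equals the max flow.
In the residual graph, reachable from Well: {Well}.
Min-cut edges: Well→P4 (11), Well→P5 (6); capacity 11 + 6 = 17.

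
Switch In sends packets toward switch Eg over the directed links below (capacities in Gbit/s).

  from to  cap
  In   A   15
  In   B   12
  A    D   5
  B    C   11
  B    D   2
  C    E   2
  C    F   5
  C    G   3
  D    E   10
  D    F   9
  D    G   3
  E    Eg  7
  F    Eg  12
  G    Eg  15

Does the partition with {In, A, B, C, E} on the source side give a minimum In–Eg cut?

Given cut capacity: 5 + 2 + 5 + 3 + 7 = 22.
Augment In→A→D→E→Eg: bottleneck 5, flow now 5.
Augment In→B→C→E→Eg: bottleneck 2, flow now 7.
Augment In→B→C→F→Eg: bottleneck 5, flow now 12.
Augment In→B→C→G→Eg: bottleneck 3, flow now 15.
Augment In→B→D→F→Eg: bottleneck 2, flow now 17.
No augmenting path remains; maximum flow = 17.
In the residual graph, reachable from In: {In, A}.
Min-cut edges: In→B (12), A→D (5); capacity 12 + 5 = 17.
Cut capacity 22 exceeds the max flow 17, so it is not minimum.

No — its capacity is 22, but the minimum cut has capacity 17.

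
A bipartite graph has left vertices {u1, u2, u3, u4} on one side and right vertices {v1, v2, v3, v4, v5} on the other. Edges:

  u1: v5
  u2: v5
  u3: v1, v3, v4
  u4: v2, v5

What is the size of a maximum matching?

Unit-capacity flow: source→left, listed edges, right→sink; max matching = max flow.
Augmenting path u1→v5 (+1); matched 1.
Augmenting path u3→v1 (+1); matched 2.
Augmenting path u4→v2 (+1); matched 3.
No augmenting path remains; maximum matching = 3.
König certificate: {u3, u4, v5} is a vertex cover of size 3 (every listed pair touches it), so no matching can be larger.

3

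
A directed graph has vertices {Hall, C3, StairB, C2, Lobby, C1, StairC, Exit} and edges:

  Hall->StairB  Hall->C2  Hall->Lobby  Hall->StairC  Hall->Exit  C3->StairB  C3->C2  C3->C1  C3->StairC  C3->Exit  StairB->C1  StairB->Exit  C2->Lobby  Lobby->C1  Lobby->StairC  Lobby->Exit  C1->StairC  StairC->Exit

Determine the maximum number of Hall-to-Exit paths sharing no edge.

Assign every edge capacity 1; by Menger, the answer equals the max flow.
Path Hall→Exit (+1); total 1.
Path Hall→StairB→Exit (+1); total 2.
Path Hall→Lobby→Exit (+1); total 3.
Path Hall→StairC→Exit (+1); total 4.
No residual Hall→Exit path; max flow = 4.
Certifying cut of size 4: {Hall→Exit, Hall→StairB, Lobby→Exit, StairC→Exit}.

4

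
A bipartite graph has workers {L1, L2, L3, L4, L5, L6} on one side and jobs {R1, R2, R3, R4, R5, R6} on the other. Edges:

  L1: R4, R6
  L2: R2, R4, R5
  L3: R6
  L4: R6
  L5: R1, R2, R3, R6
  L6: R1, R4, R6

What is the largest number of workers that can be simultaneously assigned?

Unit-capacity flow: source→left, listed edges, right→sink; max matching = max flow.
Augmenting path L1→R4 (+1); matched 1.
Augmenting path L2→R2 (+1); matched 2.
Augmenting path L3→R6 (+1); matched 3.
Augmenting path L5→R1 (+1); matched 4.
Augmenting path L6→R1→L5→R3 (+1); matched 5.
No augmenting path remains; maximum matching = 5.
König certificate: {L1, L2, L5, L6, R6} is a vertex cover of size 5 (every listed pair touches it), so no matching can be larger.

5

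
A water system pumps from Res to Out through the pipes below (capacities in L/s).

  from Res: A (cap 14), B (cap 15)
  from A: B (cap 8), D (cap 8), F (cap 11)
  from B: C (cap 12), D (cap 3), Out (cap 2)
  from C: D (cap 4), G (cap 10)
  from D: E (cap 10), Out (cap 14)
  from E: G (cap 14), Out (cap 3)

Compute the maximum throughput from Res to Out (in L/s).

Augment Res→B→Out: bottleneck 2, flow now 2.
Augment Res→A→D→Out: bottleneck 8, flow now 10.
Augment Res→B→D→Out: bottleneck 3, flow now 13.
Augment Res→B→C→D→Out: bottleneck 3, flow now 16.
Augment Res→B→C→D→E→Out: bottleneck 1, flow now 17.
No augmenting path remains; maximum flow = 17.
In the residual graph, reachable from Res: {Res, A, B, C, F, G}.
Min-cut edges: A→D (8), B→D (3), B→Out (2), C→D (4); capacity 8 + 3 + 2 + 4 = 17.
This cut is saturated, so no flow can exceed 17.

17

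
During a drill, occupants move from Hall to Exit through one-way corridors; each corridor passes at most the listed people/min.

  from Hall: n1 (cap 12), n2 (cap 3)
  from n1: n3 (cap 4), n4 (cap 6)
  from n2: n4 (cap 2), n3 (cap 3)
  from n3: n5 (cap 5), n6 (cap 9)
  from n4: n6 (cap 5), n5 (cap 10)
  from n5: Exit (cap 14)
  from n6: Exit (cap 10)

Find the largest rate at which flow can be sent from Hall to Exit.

Augment Hall→n1→n3→n5→Exit: bottleneck 4, flow now 4.
Augment Hall→n1→n4→n5→Exit: bottleneck 6, flow now 10.
Augment Hall→n2→n3→n5→Exit: bottleneck 1, flow now 11.
Augment Hall→n2→n3→n6→Exit: bottleneck 2, flow now 13.
No augmenting path remains; maximum flow = 13.
In the residual graph, reachable from Hall: {Hall, n1}.
Min-cut edges: Hall→n2 (3), n1→n3 (4), n1→n4 (6); capacity 3 + 4 + 6 = 13.
This cut is saturated, so no flow can exceed 13.

13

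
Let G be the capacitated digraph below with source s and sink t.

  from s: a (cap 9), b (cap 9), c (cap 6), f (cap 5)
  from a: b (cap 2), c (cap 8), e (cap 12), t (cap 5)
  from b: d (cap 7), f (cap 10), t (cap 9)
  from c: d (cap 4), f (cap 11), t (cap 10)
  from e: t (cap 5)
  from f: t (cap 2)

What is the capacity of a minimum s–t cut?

26

Augment s→a→t: bottleneck 5, flow now 5.
Augment s→b→t: bottleneck 9, flow now 14.
Augment s→c→t: bottleneck 6, flow now 20.
Augment s→f→t: bottleneck 2, flow now 22.
Augment s→a→c→t: bottleneck 4, flow now 26.
No augmenting path remains; maximum flow = 26.
By max-flow min-cut, the minimum cut capacity equals the max flow.
In the residual graph, reachable from s: {s, f}.
Min-cut edges: s→a (9), s→b (9), s→c (6), f→t (2); capacity 9 + 9 + 6 + 2 = 26.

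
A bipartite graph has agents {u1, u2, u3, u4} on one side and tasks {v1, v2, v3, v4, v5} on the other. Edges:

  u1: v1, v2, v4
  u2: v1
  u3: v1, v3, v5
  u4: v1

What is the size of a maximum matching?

Unit-capacity flow: source→left, listed edges, right→sink; max matching = max flow.
Augmenting path u1→v1 (+1); matched 1.
Augmenting path u3→v3 (+1); matched 2.
Augmenting path u2→v1→u1→v2 (+1); matched 3.
No augmenting path remains; maximum matching = 3.
König certificate: {u1, u3, v1} is a vertex cover of size 3 (every listed pair touches it), so no matching can be larger.

3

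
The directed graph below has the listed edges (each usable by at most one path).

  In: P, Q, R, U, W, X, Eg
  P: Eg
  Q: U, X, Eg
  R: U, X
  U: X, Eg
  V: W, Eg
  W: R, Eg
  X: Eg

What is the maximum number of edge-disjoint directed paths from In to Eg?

6

Assign every edge capacity 1; by Menger, the answer equals the max flow.
Path In→Eg (+1); total 1.
Path In→P→Eg (+1); total 2.
Path In→Q→Eg (+1); total 3.
Path In→U→Eg (+1); total 4.
Path In→W→Eg (+1); total 5.
Path In→X→Eg (+1); total 6.
No residual In→Eg path; max flow = 6.
Certifying cut of size 6: {In→Eg, In→P, In→Q, In→W, U→Eg, X→Eg}.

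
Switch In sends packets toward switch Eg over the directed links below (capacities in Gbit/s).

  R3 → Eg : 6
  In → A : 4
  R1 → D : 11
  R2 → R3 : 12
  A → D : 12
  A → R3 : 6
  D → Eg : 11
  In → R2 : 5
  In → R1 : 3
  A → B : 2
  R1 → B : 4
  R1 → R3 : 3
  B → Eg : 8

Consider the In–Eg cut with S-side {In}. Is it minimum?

Given cut capacity: 4 + 3 + 5 = 12.
Augment In→A→D→Eg: bottleneck 4, flow now 4.
Augment In→R1→D→Eg: bottleneck 3, flow now 7.
Augment In→R2→R3→Eg: bottleneck 5, flow now 12.
No augmenting path remains; maximum flow = 12.
Cut capacity 12 equals the max flow, so it is a minimum cut.

Yes — it is a minimum cut (capacity 12).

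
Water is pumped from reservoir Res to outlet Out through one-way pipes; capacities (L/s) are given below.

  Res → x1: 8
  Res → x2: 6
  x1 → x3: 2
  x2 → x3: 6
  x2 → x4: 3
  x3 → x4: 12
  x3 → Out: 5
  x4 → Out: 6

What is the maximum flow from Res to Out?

8

Augment Res→x1→x3→Out: bottleneck 2, flow now 2.
Augment Res→x2→x3→Out: bottleneck 3, flow now 5.
Augment Res→x2→x4→Out: bottleneck 3, flow now 8.
No augmenting path remains; maximum flow = 8.
In the residual graph, reachable from Res: {Res, x1}.
Min-cut edges: Res→x2 (6), x1→x3 (2); capacity 6 + 2 = 8.
This cut is saturated, so no flow can exceed 8.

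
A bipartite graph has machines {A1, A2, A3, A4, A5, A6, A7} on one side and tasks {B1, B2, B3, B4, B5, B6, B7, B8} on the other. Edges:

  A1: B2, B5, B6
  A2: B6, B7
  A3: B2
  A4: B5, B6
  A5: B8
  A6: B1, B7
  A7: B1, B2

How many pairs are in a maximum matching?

Unit-capacity flow: source→left, listed edges, right→sink; max matching = max flow.
Augmenting path A1→B2 (+1); matched 1.
Augmenting path A2→B6 (+1); matched 2.
Augmenting path A4→B5 (+1); matched 3.
Augmenting path A5→B8 (+1); matched 4.
Augmenting path A6→B1 (+1); matched 5.
Augmenting path A7→B1→A6→B7 (+1); matched 6.
No augmenting path remains; maximum matching = 6.
König certificate: {A5, B1, B2, B5, B6, B7} is a vertex cover of size 6 (every listed pair touches it), so no matching can be larger.

6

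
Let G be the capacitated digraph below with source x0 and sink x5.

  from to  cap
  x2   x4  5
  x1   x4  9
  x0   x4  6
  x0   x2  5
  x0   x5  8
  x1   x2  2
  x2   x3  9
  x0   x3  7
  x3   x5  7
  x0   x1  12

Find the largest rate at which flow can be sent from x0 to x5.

15

Augment x0→x5: bottleneck 8, flow now 8.
Augment x0→x3→x5: bottleneck 7, flow now 15.
No augmenting path remains; maximum flow = 15.
In the residual graph, reachable from x0: {x0, x1, x2, x3, x4}.
Min-cut edges: x0→x5 (8), x3→x5 (7); capacity 8 + 7 = 15.
This cut is saturated, so no flow can exceed 15.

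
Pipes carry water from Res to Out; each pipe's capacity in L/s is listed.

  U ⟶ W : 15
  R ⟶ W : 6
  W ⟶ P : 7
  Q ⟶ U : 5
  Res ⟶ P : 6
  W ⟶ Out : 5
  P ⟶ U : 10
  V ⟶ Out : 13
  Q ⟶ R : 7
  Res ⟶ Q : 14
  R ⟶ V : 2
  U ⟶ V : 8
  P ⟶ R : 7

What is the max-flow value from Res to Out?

Augment Res→P→R→V→Out: bottleneck 2, flow now 2.
Augment Res→P→R→W→Out: bottleneck 4, flow now 6.
Augment Res→Q→R→W→Out: bottleneck 1, flow now 7.
Augment Res→Q→U→V→Out: bottleneck 5, flow now 12.
Augment Res→Q→R→P→U→V→Out: bottleneck 3, flow now 15. (uses reverse residual edge)
No augmenting path remains; maximum flow = 15.
In the residual graph, reachable from Res: {Res, P, Q, R, U, W}.
Min-cut edges: R→V (2), U→V (8), W→Out (5); capacity 2 + 8 + 5 = 15.
This cut is saturated, so no flow can exceed 15.

15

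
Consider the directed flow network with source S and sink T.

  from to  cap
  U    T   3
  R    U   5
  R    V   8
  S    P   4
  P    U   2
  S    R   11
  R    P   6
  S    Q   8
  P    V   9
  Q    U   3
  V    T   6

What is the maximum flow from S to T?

9

Augment S→P→U→T: bottleneck 2, flow now 2.
Augment S→P→V→T: bottleneck 2, flow now 4.
Augment S→Q→U→T: bottleneck 1, flow now 5.
Augment S→R→V→T: bottleneck 4, flow now 9.
No augmenting path remains; maximum flow = 9.
In the residual graph, reachable from S: {S, P, Q, R, U, V}.
Min-cut edges: U→T (3), V→T (6); capacity 3 + 6 = 9.
This cut is saturated, so no flow can exceed 9.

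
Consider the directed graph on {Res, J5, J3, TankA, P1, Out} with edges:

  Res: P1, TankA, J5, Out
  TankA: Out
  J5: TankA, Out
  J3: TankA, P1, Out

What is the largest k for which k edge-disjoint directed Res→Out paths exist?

3

Assign every edge capacity 1; by Menger, the answer equals the max flow.
Path Res→Out (+1); total 1.
Path Res→J5→Out (+1); total 2.
Path Res→TankA→Out (+1); total 3.
No residual Res→Out path; max flow = 3.
Certifying cut of size 3: {Res→J5, Res→Out, Res→TankA}.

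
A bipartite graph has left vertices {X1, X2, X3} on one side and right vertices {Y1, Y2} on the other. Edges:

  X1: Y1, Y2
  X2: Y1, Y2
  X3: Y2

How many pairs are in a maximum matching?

Unit-capacity flow: source→left, listed edges, right→sink; max matching = max flow.
Augmenting path X1→Y1 (+1); matched 1.
Augmenting path X2→Y2 (+1); matched 2.
No augmenting path remains; maximum matching = 2.
König certificate: {Y1, Y2} is a vertex cover of size 2 (every listed pair touches it), so no matching can be larger.

2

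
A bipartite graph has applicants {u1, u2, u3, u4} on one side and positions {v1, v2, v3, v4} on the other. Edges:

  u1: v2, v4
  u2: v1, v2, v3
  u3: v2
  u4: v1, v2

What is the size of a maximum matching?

4

Unit-capacity flow: source→left, listed edges, right→sink; max matching = max flow.
Augmenting path u1→v2 (+1); matched 1.
Augmenting path u2→v1 (+1); matched 2.
Augmenting path u3→v2→u1→v4 (+1); matched 3.
Augmenting path u4→v1→u2→v3 (+1); matched 4.
No augmenting path remains; maximum matching = 4.
König certificate: {u1, u2, u3, u4} is a vertex cover of size 4 (every listed pair touches it), so no matching can be larger.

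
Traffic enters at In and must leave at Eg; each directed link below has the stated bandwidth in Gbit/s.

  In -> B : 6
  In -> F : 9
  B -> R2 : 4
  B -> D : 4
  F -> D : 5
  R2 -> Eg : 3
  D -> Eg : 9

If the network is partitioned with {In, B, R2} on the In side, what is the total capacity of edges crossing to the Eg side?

16

Edges leaving {In, B, R2}: In→F (9), B→D (4), R2→Eg (3).
Cut capacity = 9 + 4 + 3 = 16.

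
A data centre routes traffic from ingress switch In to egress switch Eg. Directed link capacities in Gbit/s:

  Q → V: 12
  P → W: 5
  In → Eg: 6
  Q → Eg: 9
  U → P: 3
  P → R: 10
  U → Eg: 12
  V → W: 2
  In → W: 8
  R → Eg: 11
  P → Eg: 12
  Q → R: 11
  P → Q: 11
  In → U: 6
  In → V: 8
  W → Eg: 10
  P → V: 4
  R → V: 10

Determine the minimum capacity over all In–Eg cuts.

Augment In→Eg: bottleneck 6, flow now 6.
Augment In→U→Eg: bottleneck 6, flow now 12.
Augment In→W→Eg: bottleneck 8, flow now 20.
Augment In→V→W→Eg: bottleneck 2, flow now 22.
No augmenting path remains; maximum flow = 22.
By max-flow min-cut, the minimum cut capacity equals the max flow.
In the residual graph, reachable from In: {In, V}.
Min-cut edges: In→U (6), In→W (8), In→Eg (6), V→W (2); capacity 6 + 8 + 6 + 2 = 22.

22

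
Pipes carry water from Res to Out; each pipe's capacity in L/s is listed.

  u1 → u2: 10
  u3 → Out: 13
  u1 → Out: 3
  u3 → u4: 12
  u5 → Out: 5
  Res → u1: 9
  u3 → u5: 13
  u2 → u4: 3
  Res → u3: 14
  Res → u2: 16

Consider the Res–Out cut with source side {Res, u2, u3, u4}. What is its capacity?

Edges leaving {Res, u2, u3, u4}: Res→u1 (9), u3→u5 (13), u3→Out (13).
Cut capacity = 9 + 13 + 13 = 35.

35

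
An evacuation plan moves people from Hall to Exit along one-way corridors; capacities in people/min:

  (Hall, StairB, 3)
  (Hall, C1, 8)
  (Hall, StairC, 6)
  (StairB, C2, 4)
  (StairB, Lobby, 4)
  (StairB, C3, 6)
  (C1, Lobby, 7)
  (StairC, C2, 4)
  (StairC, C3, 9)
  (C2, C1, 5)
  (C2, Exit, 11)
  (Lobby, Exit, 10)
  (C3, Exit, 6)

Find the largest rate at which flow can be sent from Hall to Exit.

Augment Hall→StairB→C2→Exit: bottleneck 3, flow now 3.
Augment Hall→C1→Lobby→Exit: bottleneck 7, flow now 10.
Augment Hall→StairC→C2→Exit: bottleneck 4, flow now 14.
Augment Hall→StairC→C3→Exit: bottleneck 2, flow now 16.
No augmenting path remains; maximum flow = 16.
In the residual graph, reachable from Hall: {Hall, C1}.
Min-cut edges: Hall→StairB (3), Hall→StairC (6), C1→Lobby (7); capacity 3 + 6 + 7 = 16.
This cut is saturated, so no flow can exceed 16.

16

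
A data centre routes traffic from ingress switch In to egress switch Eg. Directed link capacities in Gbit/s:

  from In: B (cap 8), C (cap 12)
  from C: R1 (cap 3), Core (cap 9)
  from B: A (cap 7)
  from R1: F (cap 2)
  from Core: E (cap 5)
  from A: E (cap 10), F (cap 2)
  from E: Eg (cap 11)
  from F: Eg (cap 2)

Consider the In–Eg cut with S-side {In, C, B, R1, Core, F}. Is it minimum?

Given cut capacity: 7 + 5 + 2 = 14.
Augment In→C→R1→F→Eg: bottleneck 2, flow now 2.
Augment In→C→Core→E→Eg: bottleneck 5, flow now 7.
Augment In→B→A→E→Eg: bottleneck 6, flow now 13.
No augmenting path remains; maximum flow = 13.
In the residual graph, reachable from In: {In, C, B, R1, Core, A, E, F}.
Min-cut edges: E→Eg (11), F→Eg (2); capacity 11 + 2 = 13.
Cut capacity 14 exceeds the max flow 13, so it is not minimum.

No — its capacity is 14, but the minimum cut has capacity 13.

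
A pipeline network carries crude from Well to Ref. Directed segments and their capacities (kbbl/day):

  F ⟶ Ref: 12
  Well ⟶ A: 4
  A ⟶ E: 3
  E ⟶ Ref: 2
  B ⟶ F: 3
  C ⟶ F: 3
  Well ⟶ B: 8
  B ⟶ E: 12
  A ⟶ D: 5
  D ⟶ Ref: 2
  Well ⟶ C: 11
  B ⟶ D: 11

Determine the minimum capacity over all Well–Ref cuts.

Augment Well→A→D→Ref: bottleneck 2, flow now 2.
Augment Well→A→E→Ref: bottleneck 2, flow now 4.
Augment Well→B→F→Ref: bottleneck 3, flow now 7.
Augment Well→C→F→Ref: bottleneck 3, flow now 10.
No augmenting path remains; maximum flow = 10.
By max-flow min-cut, the minimum cut capacity equals the max flow.
In the residual graph, reachable from Well: {Well, A, B, C, D, E}.
Min-cut edges: B→F (3), C→F (3), D→Ref (2), E→Ref (2); capacity 3 + 3 + 2 + 2 = 10.

10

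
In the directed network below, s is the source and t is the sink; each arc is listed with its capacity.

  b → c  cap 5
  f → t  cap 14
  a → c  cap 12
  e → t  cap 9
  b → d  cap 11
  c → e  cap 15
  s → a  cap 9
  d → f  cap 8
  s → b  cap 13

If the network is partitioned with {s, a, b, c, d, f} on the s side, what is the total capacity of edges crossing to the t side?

29

Edges leaving {s, a, b, c, d, f}: c→e (15), f→t (14).
Cut capacity = 15 + 14 = 29.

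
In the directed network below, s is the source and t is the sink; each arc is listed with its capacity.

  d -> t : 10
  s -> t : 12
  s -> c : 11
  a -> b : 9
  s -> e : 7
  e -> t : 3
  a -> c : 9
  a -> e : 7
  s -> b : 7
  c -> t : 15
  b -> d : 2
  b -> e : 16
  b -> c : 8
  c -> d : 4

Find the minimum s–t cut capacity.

Augment s→t: bottleneck 12, flow now 12.
Augment s→c→t: bottleneck 11, flow now 23.
Augment s→e→t: bottleneck 3, flow now 26.
Augment s→b→c→t: bottleneck 4, flow now 30.
Augment s→b→d→t: bottleneck 2, flow now 32.
Augment s→b→c→d→t: bottleneck 1, flow now 33.
No augmenting path remains; maximum flow = 33.
By max-flow min-cut, the minimum cut capacity equals the max flow.
In the residual graph, reachable from s: {s, e}.
Min-cut edges: s→b (7), s→c (11), s→t (12), e→t (3); capacity 7 + 11 + 12 + 3 = 33.

33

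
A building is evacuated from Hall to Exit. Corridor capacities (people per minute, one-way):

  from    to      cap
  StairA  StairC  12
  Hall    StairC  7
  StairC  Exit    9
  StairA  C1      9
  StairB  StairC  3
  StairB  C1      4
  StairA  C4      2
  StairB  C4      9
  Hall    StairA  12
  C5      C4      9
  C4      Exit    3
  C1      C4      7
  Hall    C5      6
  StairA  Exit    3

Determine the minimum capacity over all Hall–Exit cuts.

15

Augment Hall→StairA→Exit: bottleneck 3, flow now 3.
Augment Hall→StairC→Exit: bottleneck 7, flow now 10.
Augment Hall→C5→C4→Exit: bottleneck 3, flow now 13.
Augment Hall→StairA→StairC→Exit: bottleneck 2, flow now 15.
No augmenting path remains; maximum flow = 15.
By max-flow min-cut, the minimum cut capacity equals the max flow.
In the residual graph, reachable from Hall: {Hall, C5, StairA, C1, StairC, C4}.
Min-cut edges: StairA→Exit (3), StairC→Exit (9), C4→Exit (3); capacity 3 + 9 + 3 = 15.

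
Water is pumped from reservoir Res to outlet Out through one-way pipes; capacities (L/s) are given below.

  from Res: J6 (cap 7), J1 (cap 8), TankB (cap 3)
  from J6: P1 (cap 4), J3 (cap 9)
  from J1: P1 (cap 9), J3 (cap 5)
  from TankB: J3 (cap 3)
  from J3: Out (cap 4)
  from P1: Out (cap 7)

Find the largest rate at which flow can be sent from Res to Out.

Augment Res→J6→J3→Out: bottleneck 4, flow now 4.
Augment Res→J6→P1→Out: bottleneck 3, flow now 7.
Augment Res→J1→P1→Out: bottleneck 4, flow now 11.
No augmenting path remains; maximum flow = 11.
In the residual graph, reachable from Res: {Res, J6, J1, TankB, J3, P1}.
Min-cut edges: J3→Out (4), P1→Out (7); capacity 4 + 7 = 11.
This cut is saturated, so no flow can exceed 11.

11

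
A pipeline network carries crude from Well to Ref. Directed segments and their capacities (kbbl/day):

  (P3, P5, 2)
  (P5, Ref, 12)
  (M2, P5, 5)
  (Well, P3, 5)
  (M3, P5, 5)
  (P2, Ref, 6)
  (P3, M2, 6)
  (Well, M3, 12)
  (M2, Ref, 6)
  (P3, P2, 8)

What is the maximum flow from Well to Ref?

Augment Well→M3→P5→Ref: bottleneck 5, flow now 5.
Augment Well→P3→P5→Ref: bottleneck 2, flow now 7.
Augment Well→P3→P2→Ref: bottleneck 3, flow now 10.
No augmenting path remains; maximum flow = 10.
In the residual graph, reachable from Well: {Well, M3}.
Min-cut edges: Well→P3 (5), M3→P5 (5); capacity 5 + 5 = 10.
This cut is saturated, so no flow can exceed 10.

10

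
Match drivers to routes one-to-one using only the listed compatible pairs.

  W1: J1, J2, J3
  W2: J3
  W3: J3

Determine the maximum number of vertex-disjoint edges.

2

Unit-capacity flow: source→left, listed edges, right→sink; max matching = max flow.
Augmenting path W1→J1 (+1); matched 1.
Augmenting path W2→J3 (+1); matched 2.
No augmenting path remains; maximum matching = 2.
König certificate: {W1, J3} is a vertex cover of size 2 (every listed pair touches it), so no matching can be larger.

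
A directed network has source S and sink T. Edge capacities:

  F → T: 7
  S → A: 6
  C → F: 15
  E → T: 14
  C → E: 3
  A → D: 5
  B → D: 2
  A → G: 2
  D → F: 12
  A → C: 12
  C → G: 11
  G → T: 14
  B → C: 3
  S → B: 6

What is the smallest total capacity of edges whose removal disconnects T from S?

Augment S→A→G→T: bottleneck 2, flow now 2.
Augment S→A→C→E→T: bottleneck 3, flow now 5.
Augment S→A→C→F→T: bottleneck 1, flow now 6.
Augment S→B→C→F→T: bottleneck 3, flow now 9.
Augment S→B→D→F→T: bottleneck 2, flow now 11.
No augmenting path remains; maximum flow = 11.
By max-flow min-cut, the minimum cut capacity equals the max flow.
In the residual graph, reachable from S: {S, B}.
Min-cut edges: S→A (6), B→C (3), B→D (2); capacity 6 + 3 + 2 = 11.

11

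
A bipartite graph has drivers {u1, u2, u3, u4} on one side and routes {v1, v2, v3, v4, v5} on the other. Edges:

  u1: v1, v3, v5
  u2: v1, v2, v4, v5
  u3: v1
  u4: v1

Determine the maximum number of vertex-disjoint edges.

3

Unit-capacity flow: source→left, listed edges, right→sink; max matching = max flow.
Augmenting path u1→v1 (+1); matched 1.
Augmenting path u2→v2 (+1); matched 2.
Augmenting path u3→v1→u1→v3 (+1); matched 3.
No augmenting path remains; maximum matching = 3.
König certificate: {u1, u2, v1} is a vertex cover of size 3 (every listed pair touches it), so no matching can be larger.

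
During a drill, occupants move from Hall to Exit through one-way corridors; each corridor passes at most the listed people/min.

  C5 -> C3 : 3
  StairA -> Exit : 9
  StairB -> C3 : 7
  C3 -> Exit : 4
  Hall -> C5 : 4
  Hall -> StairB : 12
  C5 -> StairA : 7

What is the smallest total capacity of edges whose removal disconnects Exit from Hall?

Augment Hall→StairB→C3→Exit: bottleneck 4, flow now 4.
Augment Hall→C5→StairA→Exit: bottleneck 4, flow now 8.
No augmenting path remains; maximum flow = 8.
By max-flow min-cut, the minimum cut capacity equals the max flow.
In the residual graph, reachable from Hall: {Hall, StairB, C3}.
Min-cut edges: Hall→C5 (4), C3→Exit (4); capacity 4 + 4 = 8.

8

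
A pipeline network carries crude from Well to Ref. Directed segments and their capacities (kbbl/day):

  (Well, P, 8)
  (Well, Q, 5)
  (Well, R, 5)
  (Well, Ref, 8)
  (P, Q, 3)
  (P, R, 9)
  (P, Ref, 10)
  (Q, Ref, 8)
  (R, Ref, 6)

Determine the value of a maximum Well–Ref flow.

Augment Well→Ref: bottleneck 8, flow now 8.
Augment Well→P→Ref: bottleneck 8, flow now 16.
Augment Well→Q→Ref: bottleneck 5, flow now 21.
Augment Well→R→Ref: bottleneck 5, flow now 26.
No augmenting path remains; maximum flow = 26.
In the residual graph, reachable from Well: {Well}.
Min-cut edges: Well→P (8), Well→Q (5), Well→R (5), Well→Ref (8); capacity 8 + 5 + 5 + 8 = 26.
This cut is saturated, so no flow can exceed 26.

26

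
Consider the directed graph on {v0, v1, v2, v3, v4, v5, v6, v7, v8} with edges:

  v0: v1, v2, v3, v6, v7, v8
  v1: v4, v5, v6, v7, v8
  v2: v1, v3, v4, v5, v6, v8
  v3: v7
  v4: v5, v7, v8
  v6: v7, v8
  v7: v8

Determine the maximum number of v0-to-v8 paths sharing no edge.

Assign every edge capacity 1; by Menger, the answer equals the max flow.
Path v0→v8 (+1); total 1.
Path v0→v1→v8 (+1); total 2.
Path v0→v2→v8 (+1); total 3.
Path v0→v6→v8 (+1); total 4.
Path v0→v7→v8 (+1); total 5.
No residual v0→v8 path; max flow = 5.
Certifying cut of size 5: {v0→v1, v0→v2, v0→v6, v0→v8, v7→v8}.

5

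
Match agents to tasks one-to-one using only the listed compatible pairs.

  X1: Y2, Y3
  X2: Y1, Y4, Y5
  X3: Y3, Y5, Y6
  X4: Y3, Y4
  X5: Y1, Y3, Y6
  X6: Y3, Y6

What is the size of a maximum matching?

6

Unit-capacity flow: source→left, listed edges, right→sink; max matching = max flow.
Augmenting path X1→Y2 (+1); matched 1.
Augmenting path X2→Y1 (+1); matched 2.
Augmenting path X3→Y3 (+1); matched 3.
Augmenting path X4→Y4 (+1); matched 4.
Augmenting path X5→Y6 (+1); matched 5.
Augmenting path X6→Y3→X3→Y5 (+1); matched 6.
No augmenting path remains; maximum matching = 6.
König certificate: {X1, X2, X3, X4, X5, X6} is a vertex cover of size 6 (every listed pair touches it), so no matching can be larger.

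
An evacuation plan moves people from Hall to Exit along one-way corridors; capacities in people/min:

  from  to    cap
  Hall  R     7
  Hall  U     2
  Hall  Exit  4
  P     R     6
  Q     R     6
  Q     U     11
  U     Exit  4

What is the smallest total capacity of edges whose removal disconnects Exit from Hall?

Augment Hall→Exit: bottleneck 4, flow now 4.
Augment Hall→U→Exit: bottleneck 2, flow now 6.
No augmenting path remains; maximum flow = 6.
By max-flow min-cut, the minimum cut capacity equals the max flow.
In the residual graph, reachable from Hall: {Hall, R}.
Min-cut edges: Hall→U (2), Hall→Exit (4); capacity 2 + 4 = 6.

6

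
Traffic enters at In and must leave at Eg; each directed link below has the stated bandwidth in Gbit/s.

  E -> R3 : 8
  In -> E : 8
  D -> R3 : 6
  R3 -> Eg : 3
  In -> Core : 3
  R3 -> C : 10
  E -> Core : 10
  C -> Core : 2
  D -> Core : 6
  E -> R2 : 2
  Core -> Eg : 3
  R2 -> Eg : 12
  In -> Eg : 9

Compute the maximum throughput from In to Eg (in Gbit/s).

17

Augment In→Eg: bottleneck 9, flow now 9.
Augment In→Core→Eg: bottleneck 3, flow now 12.
Augment In→E→R3→Eg: bottleneck 3, flow now 15.
Augment In→E→R2→Eg: bottleneck 2, flow now 17.
No augmenting path remains; maximum flow = 17.
In the residual graph, reachable from In: {In, E, R3, C, Core}.
Min-cut edges: In→Eg (9), E→R2 (2), R3→Eg (3), Core→Eg (3); capacity 9 + 2 + 3 + 3 = 17.
This cut is saturated, so no flow can exceed 17.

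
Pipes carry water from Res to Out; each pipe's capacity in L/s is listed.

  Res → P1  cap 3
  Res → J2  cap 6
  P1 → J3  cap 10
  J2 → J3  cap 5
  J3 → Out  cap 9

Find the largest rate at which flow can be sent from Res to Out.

8

Augment Res→P1→J3→Out: bottleneck 3, flow now 3.
Augment Res→J2→J3→Out: bottleneck 5, flow now 8.
No augmenting path remains; maximum flow = 8.
In the residual graph, reachable from Res: {Res, J2}.
Min-cut edges: Res→P1 (3), J2→J3 (5); capacity 3 + 5 = 8.
This cut is saturated, so no flow can exceed 8.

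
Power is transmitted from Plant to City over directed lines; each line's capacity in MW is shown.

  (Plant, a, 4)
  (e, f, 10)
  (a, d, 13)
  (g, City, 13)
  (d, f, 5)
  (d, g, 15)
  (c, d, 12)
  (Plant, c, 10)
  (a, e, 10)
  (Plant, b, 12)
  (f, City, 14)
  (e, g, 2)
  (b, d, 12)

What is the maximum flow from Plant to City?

22

Augment Plant→a→d→f→City: bottleneck 4, flow now 4.
Augment Plant→b→d→f→City: bottleneck 1, flow now 5.
Augment Plant→b→d→g→City: bottleneck 11, flow now 16.
Augment Plant→c→d→g→City: bottleneck 2, flow now 18.
Augment Plant→c→d→a→e→f→City: bottleneck 4, flow now 22. (uses reverse residual edge)
No augmenting path remains; maximum flow = 22.
In the residual graph, reachable from Plant: {Plant, b, c, d, g}.
Min-cut edges: Plant→a (4), d→f (5), g→City (13); capacity 4 + 5 + 13 = 22.
This cut is saturated, so no flow can exceed 22.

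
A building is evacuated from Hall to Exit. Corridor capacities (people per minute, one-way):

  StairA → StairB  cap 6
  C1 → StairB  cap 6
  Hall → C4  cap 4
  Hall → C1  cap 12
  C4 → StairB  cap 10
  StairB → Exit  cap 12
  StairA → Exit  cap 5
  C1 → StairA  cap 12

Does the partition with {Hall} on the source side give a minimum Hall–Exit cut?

Yes — it is a minimum cut (capacity 16).

Given cut capacity: 12 + 4 = 16.
Augment Hall→C1→StairB→Exit: bottleneck 6, flow now 6.
Augment Hall→C1→StairA→Exit: bottleneck 5, flow now 11.
Augment Hall→C4→StairB→Exit: bottleneck 4, flow now 15.
Augment Hall→C1→StairA→StairB→Exit: bottleneck 1, flow now 16.
No augmenting path remains; maximum flow = 16.
Cut capacity 16 equals the max flow, so it is a minimum cut.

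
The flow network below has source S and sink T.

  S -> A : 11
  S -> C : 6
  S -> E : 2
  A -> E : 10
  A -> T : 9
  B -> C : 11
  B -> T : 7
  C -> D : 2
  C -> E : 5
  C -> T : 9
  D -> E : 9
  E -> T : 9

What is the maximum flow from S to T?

19

Augment S→A→T: bottleneck 9, flow now 9.
Augment S→C→T: bottleneck 6, flow now 15.
Augment S→E→T: bottleneck 2, flow now 17.
Augment S→A→E→T: bottleneck 2, flow now 19.
No augmenting path remains; maximum flow = 19.
In the residual graph, reachable from S: {S}.
Min-cut edges: S→A (11), S→C (6), S→E (2); capacity 11 + 6 + 2 = 19.
This cut is saturated, so no flow can exceed 19.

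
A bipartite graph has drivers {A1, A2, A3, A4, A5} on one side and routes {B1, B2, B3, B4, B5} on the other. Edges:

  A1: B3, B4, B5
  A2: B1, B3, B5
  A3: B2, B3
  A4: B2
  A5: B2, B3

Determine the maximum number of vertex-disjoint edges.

Unit-capacity flow: source→left, listed edges, right→sink; max matching = max flow.
Augmenting path A1→B3 (+1); matched 1.
Augmenting path A2→B1 (+1); matched 2.
Augmenting path A3→B2 (+1); matched 3.
Augmenting path A5→B3→A1→B4 (+1); matched 4.
No augmenting path remains; maximum matching = 4.
König certificate: {A1, A2, B2, B3} is a vertex cover of size 4 (every listed pair touches it), so no matching can be larger.

4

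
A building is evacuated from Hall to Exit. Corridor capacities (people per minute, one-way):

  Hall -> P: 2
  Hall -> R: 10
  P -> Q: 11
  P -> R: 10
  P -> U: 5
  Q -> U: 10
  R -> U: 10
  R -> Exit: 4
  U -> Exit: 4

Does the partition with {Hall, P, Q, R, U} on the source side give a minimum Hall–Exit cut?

Given cut capacity: 4 + 4 = 8.
Augment Hall→R→Exit: bottleneck 4, flow now 4.
Augment Hall→P→U→Exit: bottleneck 2, flow now 6.
Augment Hall→R→U→Exit: bottleneck 2, flow now 8.
No augmenting path remains; maximum flow = 8.
Cut capacity 8 equals the max flow, so it is a minimum cut.

Yes — it is a minimum cut (capacity 8).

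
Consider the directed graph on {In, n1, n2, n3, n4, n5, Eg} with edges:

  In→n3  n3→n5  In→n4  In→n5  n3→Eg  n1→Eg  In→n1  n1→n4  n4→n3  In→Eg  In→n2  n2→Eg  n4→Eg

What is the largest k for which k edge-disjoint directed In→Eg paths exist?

Assign every edge capacity 1; by Menger, the answer equals the max flow.
Path In→Eg (+1); total 1.
Path In→n1→Eg (+1); total 2.
Path In→n2→Eg (+1); total 3.
Path In→n3→Eg (+1); total 4.
Path In→n4→Eg (+1); total 5.
No residual In→Eg path; max flow = 5.
Certifying cut of size 5: {In→Eg, In→n1, In→n2, In→n3, In→n4}.

5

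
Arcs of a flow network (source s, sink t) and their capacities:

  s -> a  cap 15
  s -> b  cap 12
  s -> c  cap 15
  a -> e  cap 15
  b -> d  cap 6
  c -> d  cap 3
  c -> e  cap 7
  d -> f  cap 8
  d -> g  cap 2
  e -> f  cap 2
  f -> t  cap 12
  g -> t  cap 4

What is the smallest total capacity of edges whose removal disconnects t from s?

11

Augment s→a→e→f→t: bottleneck 2, flow now 2.
Augment s→b→d→f→t: bottleneck 6, flow now 8.
Augment s→c→d→f→t: bottleneck 2, flow now 10.
Augment s→c→d→g→t: bottleneck 1, flow now 11.
No augmenting path remains; maximum flow = 11.
By max-flow min-cut, the minimum cut capacity equals the max flow.
In the residual graph, reachable from s: {s, a, b, c, e}.
Min-cut edges: b→d (6), c→d (3), e→f (2); capacity 6 + 3 + 2 = 11.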